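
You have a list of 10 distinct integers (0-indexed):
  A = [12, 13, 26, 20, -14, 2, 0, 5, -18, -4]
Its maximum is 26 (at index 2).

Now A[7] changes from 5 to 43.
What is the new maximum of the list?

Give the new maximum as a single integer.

Old max = 26 (at index 2)
Change: A[7] 5 -> 43
Changed element was NOT the old max.
  New max = max(old_max, new_val) = max(26, 43) = 43

Answer: 43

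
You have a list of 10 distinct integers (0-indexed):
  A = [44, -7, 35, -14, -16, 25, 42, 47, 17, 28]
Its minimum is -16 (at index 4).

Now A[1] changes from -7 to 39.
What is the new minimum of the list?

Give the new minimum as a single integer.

Old min = -16 (at index 4)
Change: A[1] -7 -> 39
Changed element was NOT the old min.
  New min = min(old_min, new_val) = min(-16, 39) = -16

Answer: -16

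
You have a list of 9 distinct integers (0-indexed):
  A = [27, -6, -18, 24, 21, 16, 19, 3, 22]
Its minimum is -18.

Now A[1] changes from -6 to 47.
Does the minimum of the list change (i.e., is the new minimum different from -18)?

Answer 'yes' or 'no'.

Answer: no

Derivation:
Old min = -18
Change: A[1] -6 -> 47
Changed element was NOT the min; min changes only if 47 < -18.
New min = -18; changed? no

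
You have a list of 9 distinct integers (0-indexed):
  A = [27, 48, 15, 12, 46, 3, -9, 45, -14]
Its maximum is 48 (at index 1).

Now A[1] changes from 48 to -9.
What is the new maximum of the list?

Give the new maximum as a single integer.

Old max = 48 (at index 1)
Change: A[1] 48 -> -9
Changed element WAS the max -> may need rescan.
  Max of remaining elements: 46
  New max = max(-9, 46) = 46

Answer: 46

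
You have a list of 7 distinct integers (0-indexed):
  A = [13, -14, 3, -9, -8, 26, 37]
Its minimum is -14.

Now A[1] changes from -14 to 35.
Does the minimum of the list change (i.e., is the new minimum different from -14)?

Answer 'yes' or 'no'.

Answer: yes

Derivation:
Old min = -14
Change: A[1] -14 -> 35
Changed element was the min; new min must be rechecked.
New min = -9; changed? yes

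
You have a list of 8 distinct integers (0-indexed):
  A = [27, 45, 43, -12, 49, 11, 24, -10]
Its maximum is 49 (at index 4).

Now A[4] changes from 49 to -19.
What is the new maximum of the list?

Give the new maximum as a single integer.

Answer: 45

Derivation:
Old max = 49 (at index 4)
Change: A[4] 49 -> -19
Changed element WAS the max -> may need rescan.
  Max of remaining elements: 45
  New max = max(-19, 45) = 45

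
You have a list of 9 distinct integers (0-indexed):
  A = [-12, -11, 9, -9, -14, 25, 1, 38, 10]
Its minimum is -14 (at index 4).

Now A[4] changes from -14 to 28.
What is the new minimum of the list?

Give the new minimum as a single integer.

Old min = -14 (at index 4)
Change: A[4] -14 -> 28
Changed element WAS the min. Need to check: is 28 still <= all others?
  Min of remaining elements: -12
  New min = min(28, -12) = -12

Answer: -12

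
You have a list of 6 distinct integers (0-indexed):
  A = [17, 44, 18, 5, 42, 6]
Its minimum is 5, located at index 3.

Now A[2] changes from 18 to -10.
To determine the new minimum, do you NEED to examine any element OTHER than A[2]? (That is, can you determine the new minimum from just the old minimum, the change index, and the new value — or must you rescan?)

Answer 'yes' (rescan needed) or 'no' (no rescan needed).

Answer: no

Derivation:
Old min = 5 at index 3
Change at index 2: 18 -> -10
Index 2 was NOT the min. New min = min(5, -10). No rescan of other elements needed.
Needs rescan: no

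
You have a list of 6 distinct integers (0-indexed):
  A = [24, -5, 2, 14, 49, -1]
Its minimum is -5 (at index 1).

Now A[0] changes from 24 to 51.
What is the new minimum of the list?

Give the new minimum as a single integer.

Old min = -5 (at index 1)
Change: A[0] 24 -> 51
Changed element was NOT the old min.
  New min = min(old_min, new_val) = min(-5, 51) = -5

Answer: -5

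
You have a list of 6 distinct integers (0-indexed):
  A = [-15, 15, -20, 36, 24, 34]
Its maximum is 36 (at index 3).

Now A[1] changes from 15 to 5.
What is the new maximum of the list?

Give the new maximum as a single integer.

Old max = 36 (at index 3)
Change: A[1] 15 -> 5
Changed element was NOT the old max.
  New max = max(old_max, new_val) = max(36, 5) = 36

Answer: 36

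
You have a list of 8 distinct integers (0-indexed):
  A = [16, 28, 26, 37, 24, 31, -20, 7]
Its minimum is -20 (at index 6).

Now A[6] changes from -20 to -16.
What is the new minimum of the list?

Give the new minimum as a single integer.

Answer: -16

Derivation:
Old min = -20 (at index 6)
Change: A[6] -20 -> -16
Changed element WAS the min. Need to check: is -16 still <= all others?
  Min of remaining elements: 7
  New min = min(-16, 7) = -16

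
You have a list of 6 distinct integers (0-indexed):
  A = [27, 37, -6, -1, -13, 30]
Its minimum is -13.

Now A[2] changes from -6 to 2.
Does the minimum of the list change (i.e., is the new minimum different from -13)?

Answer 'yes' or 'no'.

Old min = -13
Change: A[2] -6 -> 2
Changed element was NOT the min; min changes only if 2 < -13.
New min = -13; changed? no

Answer: no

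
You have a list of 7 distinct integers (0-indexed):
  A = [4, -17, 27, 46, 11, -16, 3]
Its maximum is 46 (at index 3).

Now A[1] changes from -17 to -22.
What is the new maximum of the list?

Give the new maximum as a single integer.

Answer: 46

Derivation:
Old max = 46 (at index 3)
Change: A[1] -17 -> -22
Changed element was NOT the old max.
  New max = max(old_max, new_val) = max(46, -22) = 46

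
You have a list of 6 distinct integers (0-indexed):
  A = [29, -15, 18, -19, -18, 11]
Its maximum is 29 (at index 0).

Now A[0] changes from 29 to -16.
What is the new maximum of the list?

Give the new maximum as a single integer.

Answer: 18

Derivation:
Old max = 29 (at index 0)
Change: A[0] 29 -> -16
Changed element WAS the max -> may need rescan.
  Max of remaining elements: 18
  New max = max(-16, 18) = 18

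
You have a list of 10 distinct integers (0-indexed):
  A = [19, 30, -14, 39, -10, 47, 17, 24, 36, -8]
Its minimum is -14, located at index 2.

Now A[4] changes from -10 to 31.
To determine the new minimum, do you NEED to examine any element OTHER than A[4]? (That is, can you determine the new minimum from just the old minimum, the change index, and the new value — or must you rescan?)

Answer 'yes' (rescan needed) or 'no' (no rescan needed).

Answer: no

Derivation:
Old min = -14 at index 2
Change at index 4: -10 -> 31
Index 4 was NOT the min. New min = min(-14, 31). No rescan of other elements needed.
Needs rescan: no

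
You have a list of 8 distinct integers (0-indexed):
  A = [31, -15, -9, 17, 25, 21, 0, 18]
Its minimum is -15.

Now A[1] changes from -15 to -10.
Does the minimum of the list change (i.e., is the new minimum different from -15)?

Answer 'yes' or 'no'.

Answer: yes

Derivation:
Old min = -15
Change: A[1] -15 -> -10
Changed element was the min; new min must be rechecked.
New min = -10; changed? yes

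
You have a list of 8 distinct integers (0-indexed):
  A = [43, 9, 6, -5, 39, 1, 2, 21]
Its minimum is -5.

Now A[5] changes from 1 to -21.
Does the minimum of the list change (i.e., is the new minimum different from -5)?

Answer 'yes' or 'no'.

Old min = -5
Change: A[5] 1 -> -21
Changed element was NOT the min; min changes only if -21 < -5.
New min = -21; changed? yes

Answer: yes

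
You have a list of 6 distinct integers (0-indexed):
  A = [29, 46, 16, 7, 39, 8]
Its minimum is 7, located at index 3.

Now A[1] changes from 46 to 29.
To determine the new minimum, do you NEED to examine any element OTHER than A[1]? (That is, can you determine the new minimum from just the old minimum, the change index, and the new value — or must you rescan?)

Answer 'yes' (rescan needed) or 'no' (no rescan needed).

Old min = 7 at index 3
Change at index 1: 46 -> 29
Index 1 was NOT the min. New min = min(7, 29). No rescan of other elements needed.
Needs rescan: no

Answer: no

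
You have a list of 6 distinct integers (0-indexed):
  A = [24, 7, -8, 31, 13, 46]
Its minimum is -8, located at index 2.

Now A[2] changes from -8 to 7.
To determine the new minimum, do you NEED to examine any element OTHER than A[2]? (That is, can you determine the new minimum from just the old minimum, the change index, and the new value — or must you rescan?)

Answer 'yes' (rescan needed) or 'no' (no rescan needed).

Answer: yes

Derivation:
Old min = -8 at index 2
Change at index 2: -8 -> 7
Index 2 WAS the min and new value 7 > old min -8. Must rescan other elements to find the new min.
Needs rescan: yes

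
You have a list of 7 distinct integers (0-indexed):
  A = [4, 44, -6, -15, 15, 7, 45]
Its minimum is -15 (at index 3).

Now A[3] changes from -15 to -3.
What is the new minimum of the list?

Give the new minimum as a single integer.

Old min = -15 (at index 3)
Change: A[3] -15 -> -3
Changed element WAS the min. Need to check: is -3 still <= all others?
  Min of remaining elements: -6
  New min = min(-3, -6) = -6

Answer: -6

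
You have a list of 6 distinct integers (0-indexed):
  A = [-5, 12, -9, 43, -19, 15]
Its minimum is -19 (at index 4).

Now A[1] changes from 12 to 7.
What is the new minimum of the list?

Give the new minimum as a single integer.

Answer: -19

Derivation:
Old min = -19 (at index 4)
Change: A[1] 12 -> 7
Changed element was NOT the old min.
  New min = min(old_min, new_val) = min(-19, 7) = -19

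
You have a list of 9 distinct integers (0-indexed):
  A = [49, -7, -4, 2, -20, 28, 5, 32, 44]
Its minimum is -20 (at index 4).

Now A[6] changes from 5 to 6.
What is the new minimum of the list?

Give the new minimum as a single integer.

Answer: -20

Derivation:
Old min = -20 (at index 4)
Change: A[6] 5 -> 6
Changed element was NOT the old min.
  New min = min(old_min, new_val) = min(-20, 6) = -20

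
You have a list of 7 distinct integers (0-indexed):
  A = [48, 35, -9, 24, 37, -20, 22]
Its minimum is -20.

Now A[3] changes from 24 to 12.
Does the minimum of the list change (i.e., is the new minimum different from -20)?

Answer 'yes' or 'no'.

Answer: no

Derivation:
Old min = -20
Change: A[3] 24 -> 12
Changed element was NOT the min; min changes only if 12 < -20.
New min = -20; changed? no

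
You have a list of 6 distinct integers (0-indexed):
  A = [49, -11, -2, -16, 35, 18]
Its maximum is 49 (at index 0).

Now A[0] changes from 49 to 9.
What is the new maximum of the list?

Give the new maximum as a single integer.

Answer: 35

Derivation:
Old max = 49 (at index 0)
Change: A[0] 49 -> 9
Changed element WAS the max -> may need rescan.
  Max of remaining elements: 35
  New max = max(9, 35) = 35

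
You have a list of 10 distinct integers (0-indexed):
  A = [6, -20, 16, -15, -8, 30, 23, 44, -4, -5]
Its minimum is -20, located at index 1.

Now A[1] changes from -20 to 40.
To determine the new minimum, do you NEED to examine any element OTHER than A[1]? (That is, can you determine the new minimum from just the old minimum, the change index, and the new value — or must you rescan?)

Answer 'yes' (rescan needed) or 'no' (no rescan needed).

Answer: yes

Derivation:
Old min = -20 at index 1
Change at index 1: -20 -> 40
Index 1 WAS the min and new value 40 > old min -20. Must rescan other elements to find the new min.
Needs rescan: yes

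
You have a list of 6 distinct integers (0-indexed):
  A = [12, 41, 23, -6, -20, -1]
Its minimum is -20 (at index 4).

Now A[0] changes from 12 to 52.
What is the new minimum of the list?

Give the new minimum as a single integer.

Old min = -20 (at index 4)
Change: A[0] 12 -> 52
Changed element was NOT the old min.
  New min = min(old_min, new_val) = min(-20, 52) = -20

Answer: -20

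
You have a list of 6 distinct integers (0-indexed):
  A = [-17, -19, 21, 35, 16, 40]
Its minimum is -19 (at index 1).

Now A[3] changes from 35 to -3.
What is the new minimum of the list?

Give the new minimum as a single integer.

Answer: -19

Derivation:
Old min = -19 (at index 1)
Change: A[3] 35 -> -3
Changed element was NOT the old min.
  New min = min(old_min, new_val) = min(-19, -3) = -19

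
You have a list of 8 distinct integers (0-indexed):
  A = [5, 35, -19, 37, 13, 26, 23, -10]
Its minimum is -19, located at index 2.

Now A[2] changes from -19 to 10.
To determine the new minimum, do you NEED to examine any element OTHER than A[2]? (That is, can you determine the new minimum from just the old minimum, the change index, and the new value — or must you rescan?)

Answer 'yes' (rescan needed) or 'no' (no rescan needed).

Old min = -19 at index 2
Change at index 2: -19 -> 10
Index 2 WAS the min and new value 10 > old min -19. Must rescan other elements to find the new min.
Needs rescan: yes

Answer: yes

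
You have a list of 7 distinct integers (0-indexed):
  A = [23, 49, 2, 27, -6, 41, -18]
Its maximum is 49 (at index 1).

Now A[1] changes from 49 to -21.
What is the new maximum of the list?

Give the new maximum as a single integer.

Answer: 41

Derivation:
Old max = 49 (at index 1)
Change: A[1] 49 -> -21
Changed element WAS the max -> may need rescan.
  Max of remaining elements: 41
  New max = max(-21, 41) = 41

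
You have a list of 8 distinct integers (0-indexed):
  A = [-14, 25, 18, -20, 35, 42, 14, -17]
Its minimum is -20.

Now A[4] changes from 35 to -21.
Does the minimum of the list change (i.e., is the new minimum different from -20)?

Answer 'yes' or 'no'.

Answer: yes

Derivation:
Old min = -20
Change: A[4] 35 -> -21
Changed element was NOT the min; min changes only if -21 < -20.
New min = -21; changed? yes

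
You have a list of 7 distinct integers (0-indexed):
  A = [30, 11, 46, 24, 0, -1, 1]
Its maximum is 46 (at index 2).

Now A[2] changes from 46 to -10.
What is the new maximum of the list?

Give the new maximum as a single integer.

Answer: 30

Derivation:
Old max = 46 (at index 2)
Change: A[2] 46 -> -10
Changed element WAS the max -> may need rescan.
  Max of remaining elements: 30
  New max = max(-10, 30) = 30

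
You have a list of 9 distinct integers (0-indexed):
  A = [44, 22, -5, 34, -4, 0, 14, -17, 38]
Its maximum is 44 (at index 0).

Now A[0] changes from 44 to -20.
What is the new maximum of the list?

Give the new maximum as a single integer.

Old max = 44 (at index 0)
Change: A[0] 44 -> -20
Changed element WAS the max -> may need rescan.
  Max of remaining elements: 38
  New max = max(-20, 38) = 38

Answer: 38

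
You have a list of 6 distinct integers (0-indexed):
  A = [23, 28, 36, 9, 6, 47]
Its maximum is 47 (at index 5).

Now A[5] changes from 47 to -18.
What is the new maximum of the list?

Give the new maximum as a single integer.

Old max = 47 (at index 5)
Change: A[5] 47 -> -18
Changed element WAS the max -> may need rescan.
  Max of remaining elements: 36
  New max = max(-18, 36) = 36

Answer: 36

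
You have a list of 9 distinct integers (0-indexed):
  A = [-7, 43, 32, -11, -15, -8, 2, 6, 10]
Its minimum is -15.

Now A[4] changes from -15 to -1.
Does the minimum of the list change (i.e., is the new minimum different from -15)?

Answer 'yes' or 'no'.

Old min = -15
Change: A[4] -15 -> -1
Changed element was the min; new min must be rechecked.
New min = -11; changed? yes

Answer: yes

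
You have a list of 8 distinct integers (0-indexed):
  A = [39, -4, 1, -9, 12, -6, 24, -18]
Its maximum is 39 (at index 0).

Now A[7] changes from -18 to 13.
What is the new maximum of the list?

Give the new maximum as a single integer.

Old max = 39 (at index 0)
Change: A[7] -18 -> 13
Changed element was NOT the old max.
  New max = max(old_max, new_val) = max(39, 13) = 39

Answer: 39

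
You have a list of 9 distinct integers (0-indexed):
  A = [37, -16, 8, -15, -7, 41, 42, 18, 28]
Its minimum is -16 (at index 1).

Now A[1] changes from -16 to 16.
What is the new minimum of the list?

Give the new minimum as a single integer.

Old min = -16 (at index 1)
Change: A[1] -16 -> 16
Changed element WAS the min. Need to check: is 16 still <= all others?
  Min of remaining elements: -15
  New min = min(16, -15) = -15

Answer: -15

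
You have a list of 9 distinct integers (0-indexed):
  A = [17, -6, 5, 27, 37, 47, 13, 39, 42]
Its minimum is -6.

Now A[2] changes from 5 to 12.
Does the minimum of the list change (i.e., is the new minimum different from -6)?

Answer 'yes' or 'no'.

Answer: no

Derivation:
Old min = -6
Change: A[2] 5 -> 12
Changed element was NOT the min; min changes only if 12 < -6.
New min = -6; changed? no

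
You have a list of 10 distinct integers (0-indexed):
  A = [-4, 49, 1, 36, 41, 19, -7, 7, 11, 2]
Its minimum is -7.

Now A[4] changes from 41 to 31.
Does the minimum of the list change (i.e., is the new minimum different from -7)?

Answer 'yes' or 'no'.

Answer: no

Derivation:
Old min = -7
Change: A[4] 41 -> 31
Changed element was NOT the min; min changes only if 31 < -7.
New min = -7; changed? no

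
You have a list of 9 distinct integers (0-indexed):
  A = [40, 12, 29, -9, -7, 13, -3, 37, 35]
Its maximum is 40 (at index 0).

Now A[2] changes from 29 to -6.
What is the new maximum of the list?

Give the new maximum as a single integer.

Answer: 40

Derivation:
Old max = 40 (at index 0)
Change: A[2] 29 -> -6
Changed element was NOT the old max.
  New max = max(old_max, new_val) = max(40, -6) = 40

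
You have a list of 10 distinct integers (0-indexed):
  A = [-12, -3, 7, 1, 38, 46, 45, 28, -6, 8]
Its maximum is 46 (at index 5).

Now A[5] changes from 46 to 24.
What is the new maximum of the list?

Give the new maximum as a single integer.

Old max = 46 (at index 5)
Change: A[5] 46 -> 24
Changed element WAS the max -> may need rescan.
  Max of remaining elements: 45
  New max = max(24, 45) = 45

Answer: 45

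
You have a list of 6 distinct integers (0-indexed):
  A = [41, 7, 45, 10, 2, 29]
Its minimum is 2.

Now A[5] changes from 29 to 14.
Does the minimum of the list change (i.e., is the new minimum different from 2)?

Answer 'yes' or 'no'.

Answer: no

Derivation:
Old min = 2
Change: A[5] 29 -> 14
Changed element was NOT the min; min changes only if 14 < 2.
New min = 2; changed? no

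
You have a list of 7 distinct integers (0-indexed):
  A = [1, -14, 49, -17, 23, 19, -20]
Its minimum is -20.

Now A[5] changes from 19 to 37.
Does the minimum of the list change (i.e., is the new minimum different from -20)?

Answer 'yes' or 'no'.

Old min = -20
Change: A[5] 19 -> 37
Changed element was NOT the min; min changes only if 37 < -20.
New min = -20; changed? no

Answer: no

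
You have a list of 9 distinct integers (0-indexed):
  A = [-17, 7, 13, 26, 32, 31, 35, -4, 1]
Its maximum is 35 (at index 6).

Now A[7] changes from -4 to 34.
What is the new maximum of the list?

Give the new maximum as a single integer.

Old max = 35 (at index 6)
Change: A[7] -4 -> 34
Changed element was NOT the old max.
  New max = max(old_max, new_val) = max(35, 34) = 35

Answer: 35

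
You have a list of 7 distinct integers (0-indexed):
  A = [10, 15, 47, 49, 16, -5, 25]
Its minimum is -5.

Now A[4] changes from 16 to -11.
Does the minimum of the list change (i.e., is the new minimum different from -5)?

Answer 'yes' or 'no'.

Old min = -5
Change: A[4] 16 -> -11
Changed element was NOT the min; min changes only if -11 < -5.
New min = -11; changed? yes

Answer: yes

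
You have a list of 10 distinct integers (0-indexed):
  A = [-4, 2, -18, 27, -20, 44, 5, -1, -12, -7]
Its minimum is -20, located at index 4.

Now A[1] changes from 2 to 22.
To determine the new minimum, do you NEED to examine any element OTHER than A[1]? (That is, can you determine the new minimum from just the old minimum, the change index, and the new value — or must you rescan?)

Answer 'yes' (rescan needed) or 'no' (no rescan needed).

Answer: no

Derivation:
Old min = -20 at index 4
Change at index 1: 2 -> 22
Index 1 was NOT the min. New min = min(-20, 22). No rescan of other elements needed.
Needs rescan: no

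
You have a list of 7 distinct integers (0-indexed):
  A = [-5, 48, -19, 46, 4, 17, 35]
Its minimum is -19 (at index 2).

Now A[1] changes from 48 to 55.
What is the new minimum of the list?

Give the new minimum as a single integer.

Answer: -19

Derivation:
Old min = -19 (at index 2)
Change: A[1] 48 -> 55
Changed element was NOT the old min.
  New min = min(old_min, new_val) = min(-19, 55) = -19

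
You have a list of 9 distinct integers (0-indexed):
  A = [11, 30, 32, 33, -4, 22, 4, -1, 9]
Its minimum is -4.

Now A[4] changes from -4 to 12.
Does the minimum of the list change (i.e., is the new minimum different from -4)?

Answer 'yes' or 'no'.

Old min = -4
Change: A[4] -4 -> 12
Changed element was the min; new min must be rechecked.
New min = -1; changed? yes

Answer: yes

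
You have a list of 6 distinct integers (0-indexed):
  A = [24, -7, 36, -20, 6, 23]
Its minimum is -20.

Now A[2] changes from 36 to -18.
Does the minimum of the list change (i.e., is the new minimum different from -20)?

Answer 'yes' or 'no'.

Answer: no

Derivation:
Old min = -20
Change: A[2] 36 -> -18
Changed element was NOT the min; min changes only if -18 < -20.
New min = -20; changed? no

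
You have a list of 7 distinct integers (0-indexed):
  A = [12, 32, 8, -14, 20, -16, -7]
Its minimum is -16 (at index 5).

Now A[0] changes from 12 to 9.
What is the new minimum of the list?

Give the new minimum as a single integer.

Answer: -16

Derivation:
Old min = -16 (at index 5)
Change: A[0] 12 -> 9
Changed element was NOT the old min.
  New min = min(old_min, new_val) = min(-16, 9) = -16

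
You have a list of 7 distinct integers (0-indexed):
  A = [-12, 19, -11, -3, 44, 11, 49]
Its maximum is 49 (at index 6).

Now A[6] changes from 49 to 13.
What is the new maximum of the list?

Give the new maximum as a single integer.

Answer: 44

Derivation:
Old max = 49 (at index 6)
Change: A[6] 49 -> 13
Changed element WAS the max -> may need rescan.
  Max of remaining elements: 44
  New max = max(13, 44) = 44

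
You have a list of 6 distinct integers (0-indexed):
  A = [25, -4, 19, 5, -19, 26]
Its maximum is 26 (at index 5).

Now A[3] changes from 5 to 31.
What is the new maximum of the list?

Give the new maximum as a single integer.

Answer: 31

Derivation:
Old max = 26 (at index 5)
Change: A[3] 5 -> 31
Changed element was NOT the old max.
  New max = max(old_max, new_val) = max(26, 31) = 31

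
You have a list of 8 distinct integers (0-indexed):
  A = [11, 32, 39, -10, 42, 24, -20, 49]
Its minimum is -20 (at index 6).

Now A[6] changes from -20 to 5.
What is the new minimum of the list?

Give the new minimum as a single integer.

Answer: -10

Derivation:
Old min = -20 (at index 6)
Change: A[6] -20 -> 5
Changed element WAS the min. Need to check: is 5 still <= all others?
  Min of remaining elements: -10
  New min = min(5, -10) = -10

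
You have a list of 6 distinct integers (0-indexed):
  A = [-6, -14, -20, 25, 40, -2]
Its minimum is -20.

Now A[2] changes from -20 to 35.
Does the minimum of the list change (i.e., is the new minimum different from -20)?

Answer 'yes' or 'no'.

Old min = -20
Change: A[2] -20 -> 35
Changed element was the min; new min must be rechecked.
New min = -14; changed? yes

Answer: yes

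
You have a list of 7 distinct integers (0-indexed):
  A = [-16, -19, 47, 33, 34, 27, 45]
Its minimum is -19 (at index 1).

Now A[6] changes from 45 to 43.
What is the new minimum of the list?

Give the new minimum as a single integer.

Answer: -19

Derivation:
Old min = -19 (at index 1)
Change: A[6] 45 -> 43
Changed element was NOT the old min.
  New min = min(old_min, new_val) = min(-19, 43) = -19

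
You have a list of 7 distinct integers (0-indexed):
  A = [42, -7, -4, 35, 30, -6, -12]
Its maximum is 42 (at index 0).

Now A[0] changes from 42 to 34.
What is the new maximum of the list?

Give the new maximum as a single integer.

Answer: 35

Derivation:
Old max = 42 (at index 0)
Change: A[0] 42 -> 34
Changed element WAS the max -> may need rescan.
  Max of remaining elements: 35
  New max = max(34, 35) = 35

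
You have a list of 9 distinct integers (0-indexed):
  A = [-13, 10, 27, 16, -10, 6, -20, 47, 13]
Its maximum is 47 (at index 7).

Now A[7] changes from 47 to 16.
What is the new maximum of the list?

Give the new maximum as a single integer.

Answer: 27

Derivation:
Old max = 47 (at index 7)
Change: A[7] 47 -> 16
Changed element WAS the max -> may need rescan.
  Max of remaining elements: 27
  New max = max(16, 27) = 27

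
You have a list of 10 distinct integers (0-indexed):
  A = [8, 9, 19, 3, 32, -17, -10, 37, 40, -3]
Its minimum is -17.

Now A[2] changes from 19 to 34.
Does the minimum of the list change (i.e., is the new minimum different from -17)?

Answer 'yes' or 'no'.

Old min = -17
Change: A[2] 19 -> 34
Changed element was NOT the min; min changes only if 34 < -17.
New min = -17; changed? no

Answer: no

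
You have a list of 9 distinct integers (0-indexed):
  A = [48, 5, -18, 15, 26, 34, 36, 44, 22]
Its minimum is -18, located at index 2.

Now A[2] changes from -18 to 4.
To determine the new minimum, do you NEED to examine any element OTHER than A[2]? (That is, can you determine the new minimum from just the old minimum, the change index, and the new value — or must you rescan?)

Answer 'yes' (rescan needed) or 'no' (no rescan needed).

Old min = -18 at index 2
Change at index 2: -18 -> 4
Index 2 WAS the min and new value 4 > old min -18. Must rescan other elements to find the new min.
Needs rescan: yes

Answer: yes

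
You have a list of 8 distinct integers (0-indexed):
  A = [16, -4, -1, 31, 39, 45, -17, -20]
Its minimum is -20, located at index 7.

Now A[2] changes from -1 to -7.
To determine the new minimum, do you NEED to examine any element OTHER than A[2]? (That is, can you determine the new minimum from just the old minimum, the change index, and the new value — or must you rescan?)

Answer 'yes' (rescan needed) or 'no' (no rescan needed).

Old min = -20 at index 7
Change at index 2: -1 -> -7
Index 2 was NOT the min. New min = min(-20, -7). No rescan of other elements needed.
Needs rescan: no

Answer: no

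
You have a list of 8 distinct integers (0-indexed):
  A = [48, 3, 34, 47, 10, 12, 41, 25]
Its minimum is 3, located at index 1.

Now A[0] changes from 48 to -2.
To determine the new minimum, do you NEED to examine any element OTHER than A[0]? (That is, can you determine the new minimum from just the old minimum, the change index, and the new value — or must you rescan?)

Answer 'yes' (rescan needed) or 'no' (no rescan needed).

Old min = 3 at index 1
Change at index 0: 48 -> -2
Index 0 was NOT the min. New min = min(3, -2). No rescan of other elements needed.
Needs rescan: no

Answer: no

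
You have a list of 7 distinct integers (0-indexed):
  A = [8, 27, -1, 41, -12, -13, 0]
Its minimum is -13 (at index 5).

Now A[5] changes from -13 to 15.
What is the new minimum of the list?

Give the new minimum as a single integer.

Old min = -13 (at index 5)
Change: A[5] -13 -> 15
Changed element WAS the min. Need to check: is 15 still <= all others?
  Min of remaining elements: -12
  New min = min(15, -12) = -12

Answer: -12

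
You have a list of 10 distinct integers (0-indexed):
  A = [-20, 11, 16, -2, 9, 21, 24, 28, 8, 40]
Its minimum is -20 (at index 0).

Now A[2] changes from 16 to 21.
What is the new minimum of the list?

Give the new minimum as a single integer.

Answer: -20

Derivation:
Old min = -20 (at index 0)
Change: A[2] 16 -> 21
Changed element was NOT the old min.
  New min = min(old_min, new_val) = min(-20, 21) = -20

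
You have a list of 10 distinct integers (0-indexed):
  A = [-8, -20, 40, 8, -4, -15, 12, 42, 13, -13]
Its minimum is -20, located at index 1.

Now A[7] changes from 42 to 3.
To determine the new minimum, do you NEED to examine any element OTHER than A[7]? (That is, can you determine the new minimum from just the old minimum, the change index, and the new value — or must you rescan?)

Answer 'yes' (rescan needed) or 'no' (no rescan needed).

Old min = -20 at index 1
Change at index 7: 42 -> 3
Index 7 was NOT the min. New min = min(-20, 3). No rescan of other elements needed.
Needs rescan: no

Answer: no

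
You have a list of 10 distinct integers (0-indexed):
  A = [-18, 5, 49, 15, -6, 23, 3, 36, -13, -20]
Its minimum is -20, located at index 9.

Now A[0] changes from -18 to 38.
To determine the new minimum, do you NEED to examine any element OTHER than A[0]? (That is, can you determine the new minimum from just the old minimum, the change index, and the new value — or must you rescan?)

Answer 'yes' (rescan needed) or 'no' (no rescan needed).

Answer: no

Derivation:
Old min = -20 at index 9
Change at index 0: -18 -> 38
Index 0 was NOT the min. New min = min(-20, 38). No rescan of other elements needed.
Needs rescan: no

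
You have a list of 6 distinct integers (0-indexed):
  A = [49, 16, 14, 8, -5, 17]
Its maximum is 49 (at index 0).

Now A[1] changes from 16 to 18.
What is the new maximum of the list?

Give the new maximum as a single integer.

Answer: 49

Derivation:
Old max = 49 (at index 0)
Change: A[1] 16 -> 18
Changed element was NOT the old max.
  New max = max(old_max, new_val) = max(49, 18) = 49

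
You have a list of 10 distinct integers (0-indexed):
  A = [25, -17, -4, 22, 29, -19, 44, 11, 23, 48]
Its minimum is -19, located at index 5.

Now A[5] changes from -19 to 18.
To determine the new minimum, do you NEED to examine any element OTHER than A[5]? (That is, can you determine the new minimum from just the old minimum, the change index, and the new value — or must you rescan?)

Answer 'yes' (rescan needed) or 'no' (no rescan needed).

Answer: yes

Derivation:
Old min = -19 at index 5
Change at index 5: -19 -> 18
Index 5 WAS the min and new value 18 > old min -19. Must rescan other elements to find the new min.
Needs rescan: yes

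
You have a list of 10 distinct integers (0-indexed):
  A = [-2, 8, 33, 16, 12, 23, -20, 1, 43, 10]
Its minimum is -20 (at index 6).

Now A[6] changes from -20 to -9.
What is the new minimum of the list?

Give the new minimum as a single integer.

Answer: -9

Derivation:
Old min = -20 (at index 6)
Change: A[6] -20 -> -9
Changed element WAS the min. Need to check: is -9 still <= all others?
  Min of remaining elements: -2
  New min = min(-9, -2) = -9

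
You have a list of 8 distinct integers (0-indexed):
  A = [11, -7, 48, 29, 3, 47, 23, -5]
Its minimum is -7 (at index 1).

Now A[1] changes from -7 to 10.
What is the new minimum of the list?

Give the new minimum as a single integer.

Old min = -7 (at index 1)
Change: A[1] -7 -> 10
Changed element WAS the min. Need to check: is 10 still <= all others?
  Min of remaining elements: -5
  New min = min(10, -5) = -5

Answer: -5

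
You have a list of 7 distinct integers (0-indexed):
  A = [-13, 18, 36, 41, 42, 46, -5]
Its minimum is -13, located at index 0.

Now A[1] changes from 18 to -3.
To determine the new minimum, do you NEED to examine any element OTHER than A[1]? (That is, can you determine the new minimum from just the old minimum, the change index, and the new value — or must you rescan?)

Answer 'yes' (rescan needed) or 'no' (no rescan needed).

Answer: no

Derivation:
Old min = -13 at index 0
Change at index 1: 18 -> -3
Index 1 was NOT the min. New min = min(-13, -3). No rescan of other elements needed.
Needs rescan: no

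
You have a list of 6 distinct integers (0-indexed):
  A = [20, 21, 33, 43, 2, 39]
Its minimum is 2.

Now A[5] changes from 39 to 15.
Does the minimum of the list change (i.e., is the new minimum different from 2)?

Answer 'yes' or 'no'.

Answer: no

Derivation:
Old min = 2
Change: A[5] 39 -> 15
Changed element was NOT the min; min changes only if 15 < 2.
New min = 2; changed? no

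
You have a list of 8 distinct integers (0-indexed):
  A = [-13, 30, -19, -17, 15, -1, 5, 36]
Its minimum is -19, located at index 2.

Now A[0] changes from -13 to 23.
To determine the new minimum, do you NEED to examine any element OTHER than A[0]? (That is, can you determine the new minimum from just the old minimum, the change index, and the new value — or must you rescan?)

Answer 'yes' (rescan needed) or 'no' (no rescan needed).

Old min = -19 at index 2
Change at index 0: -13 -> 23
Index 0 was NOT the min. New min = min(-19, 23). No rescan of other elements needed.
Needs rescan: no

Answer: no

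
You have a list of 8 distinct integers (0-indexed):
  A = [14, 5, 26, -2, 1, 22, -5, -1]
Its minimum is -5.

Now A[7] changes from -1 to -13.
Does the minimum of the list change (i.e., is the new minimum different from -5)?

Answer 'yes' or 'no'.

Old min = -5
Change: A[7] -1 -> -13
Changed element was NOT the min; min changes only if -13 < -5.
New min = -13; changed? yes

Answer: yes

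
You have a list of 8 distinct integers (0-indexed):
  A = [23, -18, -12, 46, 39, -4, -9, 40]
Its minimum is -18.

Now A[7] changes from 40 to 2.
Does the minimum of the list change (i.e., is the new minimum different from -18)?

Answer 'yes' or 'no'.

Answer: no

Derivation:
Old min = -18
Change: A[7] 40 -> 2
Changed element was NOT the min; min changes only if 2 < -18.
New min = -18; changed? no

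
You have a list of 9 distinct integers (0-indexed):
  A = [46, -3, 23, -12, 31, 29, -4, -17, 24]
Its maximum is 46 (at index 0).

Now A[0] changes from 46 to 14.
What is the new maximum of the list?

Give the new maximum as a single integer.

Old max = 46 (at index 0)
Change: A[0] 46 -> 14
Changed element WAS the max -> may need rescan.
  Max of remaining elements: 31
  New max = max(14, 31) = 31

Answer: 31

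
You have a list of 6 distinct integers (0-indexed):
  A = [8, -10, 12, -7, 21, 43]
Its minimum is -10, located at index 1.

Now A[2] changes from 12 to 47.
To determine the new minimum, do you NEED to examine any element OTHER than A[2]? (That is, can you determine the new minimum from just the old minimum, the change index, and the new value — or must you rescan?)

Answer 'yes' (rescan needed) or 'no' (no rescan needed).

Answer: no

Derivation:
Old min = -10 at index 1
Change at index 2: 12 -> 47
Index 2 was NOT the min. New min = min(-10, 47). No rescan of other elements needed.
Needs rescan: no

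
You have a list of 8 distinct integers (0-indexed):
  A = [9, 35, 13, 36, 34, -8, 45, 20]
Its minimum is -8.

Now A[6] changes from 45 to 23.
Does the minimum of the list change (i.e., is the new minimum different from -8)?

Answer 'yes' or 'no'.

Answer: no

Derivation:
Old min = -8
Change: A[6] 45 -> 23
Changed element was NOT the min; min changes only if 23 < -8.
New min = -8; changed? no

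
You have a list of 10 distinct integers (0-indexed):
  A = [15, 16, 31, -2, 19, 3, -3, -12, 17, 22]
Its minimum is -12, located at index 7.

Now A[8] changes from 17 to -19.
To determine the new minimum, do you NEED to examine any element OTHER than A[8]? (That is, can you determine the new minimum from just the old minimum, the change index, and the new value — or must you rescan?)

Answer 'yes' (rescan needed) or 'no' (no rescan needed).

Answer: no

Derivation:
Old min = -12 at index 7
Change at index 8: 17 -> -19
Index 8 was NOT the min. New min = min(-12, -19). No rescan of other elements needed.
Needs rescan: no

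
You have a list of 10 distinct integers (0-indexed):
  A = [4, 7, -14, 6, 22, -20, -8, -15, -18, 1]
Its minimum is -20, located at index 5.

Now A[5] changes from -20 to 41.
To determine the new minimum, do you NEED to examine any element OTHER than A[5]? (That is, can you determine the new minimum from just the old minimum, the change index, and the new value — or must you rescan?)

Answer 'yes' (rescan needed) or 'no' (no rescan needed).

Answer: yes

Derivation:
Old min = -20 at index 5
Change at index 5: -20 -> 41
Index 5 WAS the min and new value 41 > old min -20. Must rescan other elements to find the new min.
Needs rescan: yes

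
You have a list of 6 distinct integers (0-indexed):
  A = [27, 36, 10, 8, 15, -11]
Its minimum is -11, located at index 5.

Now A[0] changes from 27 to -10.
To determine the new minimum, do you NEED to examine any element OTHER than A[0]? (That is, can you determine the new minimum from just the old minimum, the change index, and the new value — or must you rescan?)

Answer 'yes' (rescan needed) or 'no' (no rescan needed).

Answer: no

Derivation:
Old min = -11 at index 5
Change at index 0: 27 -> -10
Index 0 was NOT the min. New min = min(-11, -10). No rescan of other elements needed.
Needs rescan: no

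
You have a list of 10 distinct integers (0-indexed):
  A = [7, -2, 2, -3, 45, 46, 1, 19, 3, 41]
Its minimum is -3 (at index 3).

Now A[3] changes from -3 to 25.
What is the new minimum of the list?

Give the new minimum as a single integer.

Old min = -3 (at index 3)
Change: A[3] -3 -> 25
Changed element WAS the min. Need to check: is 25 still <= all others?
  Min of remaining elements: -2
  New min = min(25, -2) = -2

Answer: -2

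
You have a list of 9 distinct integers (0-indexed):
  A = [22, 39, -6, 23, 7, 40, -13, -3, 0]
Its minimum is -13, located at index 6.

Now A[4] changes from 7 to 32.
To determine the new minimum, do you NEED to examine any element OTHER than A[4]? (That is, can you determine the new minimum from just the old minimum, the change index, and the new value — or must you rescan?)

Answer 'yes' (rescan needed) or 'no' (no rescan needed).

Old min = -13 at index 6
Change at index 4: 7 -> 32
Index 4 was NOT the min. New min = min(-13, 32). No rescan of other elements needed.
Needs rescan: no

Answer: no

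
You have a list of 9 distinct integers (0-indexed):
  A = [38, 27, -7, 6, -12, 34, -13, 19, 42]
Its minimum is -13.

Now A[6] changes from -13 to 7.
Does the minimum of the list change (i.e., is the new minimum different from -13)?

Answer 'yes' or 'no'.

Old min = -13
Change: A[6] -13 -> 7
Changed element was the min; new min must be rechecked.
New min = -12; changed? yes

Answer: yes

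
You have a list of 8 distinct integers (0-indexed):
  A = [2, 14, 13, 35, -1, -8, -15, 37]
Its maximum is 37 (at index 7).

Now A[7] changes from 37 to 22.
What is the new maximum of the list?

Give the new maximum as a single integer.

Old max = 37 (at index 7)
Change: A[7] 37 -> 22
Changed element WAS the max -> may need rescan.
  Max of remaining elements: 35
  New max = max(22, 35) = 35

Answer: 35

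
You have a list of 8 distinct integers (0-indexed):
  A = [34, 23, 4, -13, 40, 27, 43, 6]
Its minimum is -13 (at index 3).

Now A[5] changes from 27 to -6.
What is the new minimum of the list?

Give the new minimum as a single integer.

Answer: -13

Derivation:
Old min = -13 (at index 3)
Change: A[5] 27 -> -6
Changed element was NOT the old min.
  New min = min(old_min, new_val) = min(-13, -6) = -13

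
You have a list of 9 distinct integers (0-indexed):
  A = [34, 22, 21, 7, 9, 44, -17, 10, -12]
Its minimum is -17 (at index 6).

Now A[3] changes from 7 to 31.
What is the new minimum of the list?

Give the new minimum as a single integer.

Answer: -17

Derivation:
Old min = -17 (at index 6)
Change: A[3] 7 -> 31
Changed element was NOT the old min.
  New min = min(old_min, new_val) = min(-17, 31) = -17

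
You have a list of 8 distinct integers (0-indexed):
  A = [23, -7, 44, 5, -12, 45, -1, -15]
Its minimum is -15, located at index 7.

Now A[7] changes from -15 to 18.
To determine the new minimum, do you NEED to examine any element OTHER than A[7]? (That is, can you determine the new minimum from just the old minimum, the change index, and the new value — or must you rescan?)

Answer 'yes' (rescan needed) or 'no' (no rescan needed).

Answer: yes

Derivation:
Old min = -15 at index 7
Change at index 7: -15 -> 18
Index 7 WAS the min and new value 18 > old min -15. Must rescan other elements to find the new min.
Needs rescan: yes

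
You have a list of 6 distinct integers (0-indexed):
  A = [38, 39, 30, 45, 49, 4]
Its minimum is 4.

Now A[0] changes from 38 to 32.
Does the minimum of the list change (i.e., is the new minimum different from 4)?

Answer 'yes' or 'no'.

Old min = 4
Change: A[0] 38 -> 32
Changed element was NOT the min; min changes only if 32 < 4.
New min = 4; changed? no

Answer: no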